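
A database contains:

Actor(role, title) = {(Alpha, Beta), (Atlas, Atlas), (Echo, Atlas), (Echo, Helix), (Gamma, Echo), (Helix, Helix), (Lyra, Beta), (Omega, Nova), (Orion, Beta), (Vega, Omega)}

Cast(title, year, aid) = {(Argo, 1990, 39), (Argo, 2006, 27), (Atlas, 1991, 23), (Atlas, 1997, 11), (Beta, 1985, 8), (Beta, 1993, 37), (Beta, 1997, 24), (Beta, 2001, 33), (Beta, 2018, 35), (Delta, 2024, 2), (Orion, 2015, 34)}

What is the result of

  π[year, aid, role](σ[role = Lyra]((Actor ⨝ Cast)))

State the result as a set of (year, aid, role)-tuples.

{(1985, 8, Lyra), (1993, 37, Lyra), (1997, 24, Lyra), (2001, 33, Lyra), (2018, 35, Lyra)}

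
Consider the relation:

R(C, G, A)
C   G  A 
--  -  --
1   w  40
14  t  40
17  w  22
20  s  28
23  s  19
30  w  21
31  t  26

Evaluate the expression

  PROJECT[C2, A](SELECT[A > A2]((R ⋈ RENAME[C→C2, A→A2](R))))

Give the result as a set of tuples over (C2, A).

ρ[C→C2, A→A2]: schema becomes (C2, G, A2); tuples unchanged.
Joining R and RENAME[C→C2, A→A2](R) on G yields {(1, w, 40, 1, 40), (1, w, 40, 17, 22), (1, w, 40, 30, 21), (14, t, 40, 14, 40), (14, t, 40, 31, 26), (17, w, 22, 1, 40), (17, w, 22, 17, 22), (17, w, 22, 30, 21), (20, s, 28, 20, 28), (20, s, 28, 23, 19), (23, s, 19, 20, 28), (23, s, 19, 23, 19), (30, w, 21, 1, 40), (30, w, 21, 17, 22), (30, w, 21, 30, 21), (31, t, 26, 14, 40), (31, t, 26, 31, 26)}.
Selection A > A2: {(1, w, 40, 17, 22), (1, w, 40, 30, 21), (14, t, 40, 31, 26), (17, w, 22, 30, 21), (20, s, 28, 23, 19)}
Keep only column(s) C2, A: {(17, 40), (23, 28), (30, 22), (30, 40), (31, 40)}

{(17, 40), (23, 28), (30, 22), (30, 40), (31, 40)}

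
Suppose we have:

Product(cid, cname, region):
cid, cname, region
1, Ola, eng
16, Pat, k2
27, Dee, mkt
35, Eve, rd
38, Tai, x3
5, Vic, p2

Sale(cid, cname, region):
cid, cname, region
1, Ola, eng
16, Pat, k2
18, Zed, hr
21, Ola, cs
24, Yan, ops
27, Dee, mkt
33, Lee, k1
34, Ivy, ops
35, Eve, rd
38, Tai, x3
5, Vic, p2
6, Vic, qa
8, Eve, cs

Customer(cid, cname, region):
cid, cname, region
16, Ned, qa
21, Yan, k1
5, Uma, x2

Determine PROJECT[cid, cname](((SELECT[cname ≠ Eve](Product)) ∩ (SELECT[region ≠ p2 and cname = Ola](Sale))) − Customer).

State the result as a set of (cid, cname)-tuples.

{(1, Ola)}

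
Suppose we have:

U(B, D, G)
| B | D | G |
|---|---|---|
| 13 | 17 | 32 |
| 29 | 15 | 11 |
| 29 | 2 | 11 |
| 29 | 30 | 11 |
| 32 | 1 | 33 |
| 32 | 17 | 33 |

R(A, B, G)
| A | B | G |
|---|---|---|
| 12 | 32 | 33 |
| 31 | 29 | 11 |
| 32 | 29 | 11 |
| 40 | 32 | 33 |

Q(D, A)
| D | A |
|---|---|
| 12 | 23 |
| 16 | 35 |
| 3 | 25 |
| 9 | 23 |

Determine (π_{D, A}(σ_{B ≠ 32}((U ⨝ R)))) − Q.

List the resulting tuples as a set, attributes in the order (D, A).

Joining U and R on B, G yields {(29, 15, 11, 31), (29, 15, 11, 32), (29, 2, 11, 31), (29, 2, 11, 32), (29, 30, 11, 31), (29, 30, 11, 32), (32, 1, 33, 12), (32, 1, 33, 40), (32, 17, 33, 12), (32, 17, 33, 40)}.
Apply σ_{B ≠ 32}; surviving tuples: {(29, 15, 11, 31), (29, 15, 11, 32), (29, 2, 11, 31), (29, 2, 11, 32), (29, 30, 11, 31), (29, 30, 11, 32)}
π[D, A]: project onto (D, A) → {(15, 31), (15, 32), (2, 31), (2, 32), (30, 31), (30, 32)}
Taking the difference: {(15, 31), (15, 32), (2, 31), (2, 32), (30, 31), (30, 32)}

{(15, 31), (15, 32), (2, 31), (2, 32), (30, 31), (30, 32)}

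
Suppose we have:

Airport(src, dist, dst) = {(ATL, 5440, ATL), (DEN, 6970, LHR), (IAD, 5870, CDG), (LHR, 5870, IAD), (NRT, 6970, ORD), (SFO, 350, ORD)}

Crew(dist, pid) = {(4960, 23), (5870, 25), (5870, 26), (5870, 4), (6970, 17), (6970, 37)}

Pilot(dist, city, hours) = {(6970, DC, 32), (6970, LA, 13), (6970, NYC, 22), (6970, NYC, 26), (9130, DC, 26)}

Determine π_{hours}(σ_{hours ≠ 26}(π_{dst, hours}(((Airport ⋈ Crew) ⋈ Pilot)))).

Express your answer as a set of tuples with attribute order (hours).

{13, 22, 32}

Joining Airport and Crew on dist yields {(DEN, 6970, LHR, 17), (DEN, 6970, LHR, 37), (IAD, 5870, CDG, 25), (IAD, 5870, CDG, 26), (IAD, 5870, CDG, 4), (LHR, 5870, IAD, 25), (LHR, 5870, IAD, 26), (LHR, 5870, IAD, 4), (NRT, 6970, ORD, 17), (NRT, 6970, ORD, 37)}.
Joining (Airport ⋈ Crew) and Pilot on dist yields {(DEN, 6970, LHR, 17, DC, 32), (DEN, 6970, LHR, 17, LA, 13), (DEN, 6970, LHR, 17, NYC, 22), (DEN, 6970, LHR, 17, NYC, 26), (DEN, 6970, LHR, 37, DC, 32), (DEN, 6970, LHR, 37, LA, 13), (DEN, 6970, LHR, 37, NYC, 22), (DEN, 6970, LHR, 37, NYC, 26), (NRT, 6970, ORD, 17, DC, 32), (NRT, 6970, ORD, 17, LA, 13), (NRT, 6970, ORD, 17, NYC, 22), (NRT, 6970, ORD, 17, NYC, 26), (NRT, 6970, ORD, 37, DC, 32), (NRT, 6970, ORD, 37, LA, 13), (NRT, 6970, ORD, 37, NYC, 22), (NRT, 6970, ORD, 37, NYC, 26)}.
Projecting to dst, hours (8 duplicate(s) eliminated): {(LHR, 13), (LHR, 22), (LHR, 26), (LHR, 32), (ORD, 13), (ORD, 22), (ORD, 26), (ORD, 32)}
Selection hours ≠ 26: {(LHR, 13), (LHR, 22), (LHR, 32), (ORD, 13), (ORD, 22), (ORD, 32)}
Projecting to hours (3 duplicate(s) eliminated): {13, 22, 32}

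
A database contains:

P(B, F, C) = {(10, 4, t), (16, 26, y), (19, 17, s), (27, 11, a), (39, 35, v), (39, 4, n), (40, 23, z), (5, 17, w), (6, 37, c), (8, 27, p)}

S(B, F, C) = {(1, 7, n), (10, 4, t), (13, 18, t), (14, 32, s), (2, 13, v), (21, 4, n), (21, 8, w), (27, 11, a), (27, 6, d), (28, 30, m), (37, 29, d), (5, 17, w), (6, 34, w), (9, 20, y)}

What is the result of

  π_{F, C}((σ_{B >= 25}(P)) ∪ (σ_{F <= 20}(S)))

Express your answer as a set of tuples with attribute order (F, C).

Selection B >= 25: {(27, 11, a), (39, 35, v), (39, 4, n), (40, 23, z)}
Selection F <= 20: {(1, 7, n), (10, 4, t), (13, 18, t), (2, 13, v), (21, 4, n), (21, 8, w), (27, 11, a), (27, 6, d), (5, 17, w), (9, 20, y)}
Taking the union: {(1, 7, n), (10, 4, t), (13, 18, t), (2, 13, v), (21, 4, n), (21, 8, w), (27, 11, a), (27, 6, d), (39, 35, v), (39, 4, n), (40, 23, z), (5, 17, w), (9, 20, y)}
Keep only column(s) F, C (1 duplicate(s) eliminated): {(11, a), (13, v), (17, w), (18, t), (20, y), (23, z), (35, v), (4, n), (4, t), (6, d), (7, n), (8, w)}

{(11, a), (13, v), (17, w), (18, t), (20, y), (23, z), (35, v), (4, n), (4, t), (6, d), (7, n), (8, w)}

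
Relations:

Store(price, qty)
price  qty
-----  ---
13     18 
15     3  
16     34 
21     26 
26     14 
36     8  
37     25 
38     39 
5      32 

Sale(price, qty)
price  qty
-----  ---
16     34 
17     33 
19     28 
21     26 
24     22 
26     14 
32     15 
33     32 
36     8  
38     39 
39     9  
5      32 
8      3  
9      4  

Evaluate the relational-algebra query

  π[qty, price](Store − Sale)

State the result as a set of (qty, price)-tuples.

{(18, 13), (25, 37), (3, 15)}

Taking the difference: {(13, 18), (15, 3), (37, 25)}
π_{qty, price} gives {(18, 13), (25, 37), (3, 15)}.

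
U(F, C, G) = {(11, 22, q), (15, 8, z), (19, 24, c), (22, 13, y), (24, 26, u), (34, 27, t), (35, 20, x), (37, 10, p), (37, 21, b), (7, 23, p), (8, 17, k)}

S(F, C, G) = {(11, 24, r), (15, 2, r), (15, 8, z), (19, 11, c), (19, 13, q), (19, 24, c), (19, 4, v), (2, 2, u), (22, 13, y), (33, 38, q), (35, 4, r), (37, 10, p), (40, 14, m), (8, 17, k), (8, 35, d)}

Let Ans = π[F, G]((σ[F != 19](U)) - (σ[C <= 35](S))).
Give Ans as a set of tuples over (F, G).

σ[F != 19]: keep tuples satisfying F != 19 → {(11, 22, q), (15, 8, z), (22, 13, y), (24, 26, u), (34, 27, t), (35, 20, x), (37, 10, p), (37, 21, b), (7, 23, p), (8, 17, k)}
σ[C <= 35]: keep tuples satisfying C <= 35 → {(11, 24, r), (15, 2, r), (15, 8, z), (19, 11, c), (19, 13, q), (19, 24, c), (19, 4, v), (2, 2, u), (22, 13, y), (35, 4, r), (37, 10, p), (40, 14, m), (8, 17, k), (8, 35, d)}
Difference: {(11, 22, q), (15, 8, z), (22, 13, y), (24, 26, u), (34, 27, t), (35, 20, x), (37, 10, p), (37, 21, b), (7, 23, p), (8, 17, k)} with {(11, 24, r), (15, 2, r), (15, 8, z), (19, 11, c), (19, 13, q), (19, 24, c), (19, 4, v), (2, 2, u), (22, 13, y), (35, 4, r), (37, 10, p), (40, 14, m), (8, 17, k), (8, 35, d)} → {(11, 22, q), (24, 26, u), (34, 27, t), (35, 20, x), (37, 21, b), (7, 23, p)}
Projecting to F, G: {(11, q), (24, u), (34, t), (35, x), (37, b), (7, p)}

{(11, q), (24, u), (34, t), (35, x), (37, b), (7, p)}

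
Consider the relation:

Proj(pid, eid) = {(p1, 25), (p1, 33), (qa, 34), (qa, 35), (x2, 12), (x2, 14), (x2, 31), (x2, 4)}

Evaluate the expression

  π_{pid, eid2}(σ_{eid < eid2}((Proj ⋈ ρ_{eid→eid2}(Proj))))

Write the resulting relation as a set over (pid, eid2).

{(p1, 33), (qa, 35), (x2, 12), (x2, 14), (x2, 31)}

ρ[eid→eid2]: schema becomes (pid, eid2); tuples unchanged.
Natural join on pid: {(p1, 25, 25), (p1, 25, 33), (p1, 33, 25), (p1, 33, 33), (qa, 34, 34), (qa, 34, 35), (qa, 35, 34), (qa, 35, 35), (x2, 12, 12), (x2, 12, 14), (x2, 12, 31), (x2, 12, 4), (x2, 14, 12), (x2, 14, 14), (x2, 14, 31), (x2, 14, 4), (x2, 31, 12), (x2, 31, 14), (x2, 31, 31), (x2, 31, 4), (x2, 4, 12), (x2, 4, 14), (x2, 4, 31), (x2, 4, 4)}
Filtering on eid < eid2 leaves {(p1, 25, 33), (qa, 34, 35), (x2, 12, 14), (x2, 12, 31), (x2, 14, 31), (x2, 4, 12), (x2, 4, 14), (x2, 4, 31)}.
Projecting to pid, eid2 (3 duplicate(s) eliminated): {(p1, 33), (qa, 35), (x2, 12), (x2, 14), (x2, 31)}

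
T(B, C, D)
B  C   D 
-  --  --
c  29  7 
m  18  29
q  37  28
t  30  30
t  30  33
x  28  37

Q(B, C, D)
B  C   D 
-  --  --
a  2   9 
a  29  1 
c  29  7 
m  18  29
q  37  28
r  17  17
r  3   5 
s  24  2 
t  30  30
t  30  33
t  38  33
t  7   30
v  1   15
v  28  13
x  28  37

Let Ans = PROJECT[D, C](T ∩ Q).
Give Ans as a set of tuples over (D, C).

{(28, 37), (29, 18), (30, 30), (33, 30), (37, 28), (7, 29)}

Taking the intersection: {(c, 29, 7), (m, 18, 29), (q, 37, 28), (t, 30, 30), (t, 30, 33), (x, 28, 37)}
π_{D, C} gives {(28, 37), (29, 18), (30, 30), (33, 30), (37, 28), (7, 29)}.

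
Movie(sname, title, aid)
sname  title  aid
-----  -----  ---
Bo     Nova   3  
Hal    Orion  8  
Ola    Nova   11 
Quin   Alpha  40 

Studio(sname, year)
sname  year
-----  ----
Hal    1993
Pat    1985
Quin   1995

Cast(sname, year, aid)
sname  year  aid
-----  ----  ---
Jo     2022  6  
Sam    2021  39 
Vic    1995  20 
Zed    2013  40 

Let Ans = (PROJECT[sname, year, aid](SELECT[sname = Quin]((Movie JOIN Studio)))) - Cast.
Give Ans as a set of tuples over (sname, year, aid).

{(Quin, 1995, 40)}

Movie ⋈ Studio (natural join on sname): {(Hal, Orion, 8, 1993), (Quin, Alpha, 40, 1995)}
σ[sname = Quin]: keep tuples satisfying sname = Quin → {(Quin, Alpha, 40, 1995)}
Keep only column(s) sname, year, aid: {(Quin, 1995, 40)}
Taking the difference: {(Quin, 1995, 40)}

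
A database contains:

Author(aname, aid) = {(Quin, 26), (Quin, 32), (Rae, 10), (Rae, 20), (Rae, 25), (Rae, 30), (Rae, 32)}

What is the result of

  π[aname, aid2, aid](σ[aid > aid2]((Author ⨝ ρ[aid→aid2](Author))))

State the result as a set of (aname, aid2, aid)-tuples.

{(Quin, 26, 32), (Rae, 10, 20), (Rae, 10, 25), (Rae, 10, 30), (Rae, 10, 32), (Rae, 20, 25), (Rae, 20, 30), (Rae, 20, 32), (Rae, 25, 30), (Rae, 25, 32), (Rae, 30, 32)}

ρ[aid→aid2]: schema becomes (aname, aid2); tuples unchanged.
Joining Author and ρ[aid→aid2](Author) on aname yields {(Quin, 26, 26), (Quin, 26, 32), (Quin, 32, 26), (Quin, 32, 32), (Rae, 10, 10), (Rae, 10, 20), (Rae, 10, 25), (Rae, 10, 30), (Rae, 10, 32), (Rae, 20, 10), (Rae, 20, 20), (Rae, 20, 25), (Rae, 20, 30), (Rae, 20, 32), (Rae, 25, 10), (Rae, 25, 20), (Rae, 25, 25), (Rae, 25, 30), (Rae, 25, 32), (Rae, 30, 10), (Rae, 30, 20), (Rae, 30, 25), (Rae, 30, 30), (Rae, 30, 32), (Rae, 32, 10), (Rae, 32, 20), (Rae, 32, 25), (Rae, 32, 30), (Rae, 32, 32)}.
Apply σ_{aid > aid2}; surviving tuples: {(Quin, 32, 26), (Rae, 20, 10), (Rae, 25, 10), (Rae, 25, 20), (Rae, 30, 10), (Rae, 30, 20), (Rae, 30, 25), (Rae, 32, 10), (Rae, 32, 20), (Rae, 32, 25), (Rae, 32, 30)}
Projecting to aname, aid2, aid: {(Quin, 26, 32), (Rae, 10, 20), (Rae, 10, 25), (Rae, 10, 30), (Rae, 10, 32), (Rae, 20, 25), (Rae, 20, 30), (Rae, 20, 32), (Rae, 25, 30), (Rae, 25, 32), (Rae, 30, 32)}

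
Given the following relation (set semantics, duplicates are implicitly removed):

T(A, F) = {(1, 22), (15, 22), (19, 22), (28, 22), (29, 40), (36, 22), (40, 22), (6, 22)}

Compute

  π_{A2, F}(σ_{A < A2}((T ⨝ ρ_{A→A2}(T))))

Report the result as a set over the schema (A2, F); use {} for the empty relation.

{(15, 22), (19, 22), (28, 22), (36, 22), (40, 22), (6, 22)}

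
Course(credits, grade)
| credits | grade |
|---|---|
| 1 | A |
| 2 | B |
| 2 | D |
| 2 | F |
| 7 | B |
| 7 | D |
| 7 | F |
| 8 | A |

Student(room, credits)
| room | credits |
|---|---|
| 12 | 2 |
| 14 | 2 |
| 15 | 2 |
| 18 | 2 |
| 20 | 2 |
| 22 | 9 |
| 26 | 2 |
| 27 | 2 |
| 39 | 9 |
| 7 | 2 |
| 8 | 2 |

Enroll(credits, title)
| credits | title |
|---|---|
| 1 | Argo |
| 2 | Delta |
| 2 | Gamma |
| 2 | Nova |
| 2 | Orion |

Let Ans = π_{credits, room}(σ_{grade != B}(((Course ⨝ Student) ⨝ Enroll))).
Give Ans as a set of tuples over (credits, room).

Natural join on credits: {(2, B, 12), (2, B, 14), (2, B, 15), (2, B, 18), (2, B, 20), (2, B, 26), (2, B, 27), (2, B, 7), (2, B, 8), (2, D, 12), (2, D, 14), (2, D, 15), (2, D, 18), (2, D, 20), (2, D, 26), (2, D, 27), (2, D, 7), (2, D, 8), (2, F, 12), (2, F, 14), (2, F, 15), (2, F, 18), (2, F, 20), (2, F, 26), (2, F, 27), (2, F, 7), (2, F, 8)}
Natural join on credits: {(2, B, 12, Delta), (2, B, 12, Gamma), (2, B, 12, Nova), (2, B, 12, Orion), (2, B, 14, Delta), (2, B, 14, Gamma), (2, B, 14, Nova), (2, B, 14, Orion), (2, B, 15, Delta), (2, B, 15, Gamma), (2, B, 15, Nova), (2, B, 15, Orion), (2, B, 18, Delta), (2, B, 18, Gamma), (2, B, 18, Nova), (2, B, 18, Orion), (2, B, 20, Delta), (2, B, 20, Gamma), (2, B, 20, Nova), (2, B, 20, Orion), (2, B, 26, Delta), (2, B, 26, Gamma), (2, B, 26, Nova), (2, B, 26, Orion), (2, B, 27, Delta), (2, B, 27, Gamma), (2, B, 27, Nova), (2, B, 27, Orion), (2, B, 7, Delta), (2, B, 7, Gamma), (2, B, 7, Nova), (2, B, 7, Orion), (2, B, 8, Delta), (2, B, 8, Gamma), (2, B, 8, Nova), (2, B, 8, Orion), (2, D, 12, Delta), (2, D, 12, Gamma), (2, D, 12, Nova), (2, D, 12, Orion), (2, D, 14, Delta), (2, D, 14, Gamma), (2, D, 14, Nova), (2, D, 14, Orion), (2, D, 15, Delta), (2, D, 15, Gamma), (2, D, 15, Nova), (2, D, 15, Orion), (2, D, 18, Delta), (2, D, 18, Gamma), (2, D, 18, Nova), (2, D, 18, Orion), (2, D, 20, Delta), (2, D, 20, Gamma), (2, D, 20, Nova), (2, D, 20, Orion), (2, D, 26, Delta), (2, D, 26, Gamma), (2, D, 26, Nova), (2, D, 26, Orion), (2, D, 27, Delta), (2, D, 27, Gamma), (2, D, 27, Nova), (2, D, 27, Orion), (2, D, 7, Delta), (2, D, 7, Gamma), (2, D, 7, Nova), (2, D, 7, Orion), (2, D, 8, Delta), (2, D, 8, Gamma), (2, D, 8, Nova), (2, D, 8, Orion), (2, F, 12, Delta), (2, F, 12, Gamma), (2, F, 12, Nova), (2, F, 12, Orion), (2, F, 14, Delta), (2, F, 14, Gamma), (2, F, 14, Nova), (2, F, 14, Orion), (2, F, 15, Delta), (2, F, 15, Gamma), (2, F, 15, Nova), (2, F, 15, Orion), (2, F, 18, Delta), (2, F, 18, Gamma), (2, F, 18, Nova), (2, F, 18, Orion), (2, F, 20, Delta), (2, F, 20, Gamma), (2, F, 20, Nova), (2, F, 20, Orion), (2, F, 26, Delta), (2, F, 26, Gamma), (2, F, 26, Nova), (2, F, 26, Orion), (2, F, 27, Delta), (2, F, 27, Gamma), (2, F, 27, Nova), (2, F, 27, Orion), (2, F, 7, Delta), (2, F, 7, Gamma), (2, F, 7, Nova), (2, F, 7, Orion), (2, F, 8, Delta), (2, F, 8, Gamma), (2, F, 8, Nova), (2, F, 8, Orion)}
Selection grade != B: {(2, D, 12, Delta), (2, D, 12, Gamma), (2, D, 12, Nova), (2, D, 12, Orion), (2, D, 14, Delta), (2, D, 14, Gamma), (2, D, 14, Nova), (2, D, 14, Orion), (2, D, 15, Delta), (2, D, 15, Gamma), (2, D, 15, Nova), (2, D, 15, Orion), (2, D, 18, Delta), (2, D, 18, Gamma), (2, D, 18, Nova), (2, D, 18, Orion), (2, D, 20, Delta), (2, D, 20, Gamma), (2, D, 20, Nova), (2, D, 20, Orion), (2, D, 26, Delta), (2, D, 26, Gamma), (2, D, 26, Nova), (2, D, 26, Orion), (2, D, 27, Delta), (2, D, 27, Gamma), (2, D, 27, Nova), (2, D, 27, Orion), (2, D, 7, Delta), (2, D, 7, Gamma), (2, D, 7, Nova), (2, D, 7, Orion), (2, D, 8, Delta), (2, D, 8, Gamma), (2, D, 8, Nova), (2, D, 8, Orion), (2, F, 12, Delta), (2, F, 12, Gamma), (2, F, 12, Nova), (2, F, 12, Orion), (2, F, 14, Delta), (2, F, 14, Gamma), (2, F, 14, Nova), (2, F, 14, Orion), (2, F, 15, Delta), (2, F, 15, Gamma), (2, F, 15, Nova), (2, F, 15, Orion), (2, F, 18, Delta), (2, F, 18, Gamma), (2, F, 18, Nova), (2, F, 18, Orion), (2, F, 20, Delta), (2, F, 20, Gamma), (2, F, 20, Nova), (2, F, 20, Orion), (2, F, 26, Delta), (2, F, 26, Gamma), (2, F, 26, Nova), (2, F, 26, Orion), (2, F, 27, Delta), (2, F, 27, Gamma), (2, F, 27, Nova), (2, F, 27, Orion), (2, F, 7, Delta), (2, F, 7, Gamma), (2, F, 7, Nova), (2, F, 7, Orion), (2, F, 8, Delta), (2, F, 8, Gamma), (2, F, 8, Nova), (2, F, 8, Orion)}
Projecting to credits, room (63 duplicate(s) eliminated): {(2, 12), (2, 14), (2, 15), (2, 18), (2, 20), (2, 26), (2, 27), (2, 7), (2, 8)}

{(2, 12), (2, 14), (2, 15), (2, 18), (2, 20), (2, 26), (2, 27), (2, 7), (2, 8)}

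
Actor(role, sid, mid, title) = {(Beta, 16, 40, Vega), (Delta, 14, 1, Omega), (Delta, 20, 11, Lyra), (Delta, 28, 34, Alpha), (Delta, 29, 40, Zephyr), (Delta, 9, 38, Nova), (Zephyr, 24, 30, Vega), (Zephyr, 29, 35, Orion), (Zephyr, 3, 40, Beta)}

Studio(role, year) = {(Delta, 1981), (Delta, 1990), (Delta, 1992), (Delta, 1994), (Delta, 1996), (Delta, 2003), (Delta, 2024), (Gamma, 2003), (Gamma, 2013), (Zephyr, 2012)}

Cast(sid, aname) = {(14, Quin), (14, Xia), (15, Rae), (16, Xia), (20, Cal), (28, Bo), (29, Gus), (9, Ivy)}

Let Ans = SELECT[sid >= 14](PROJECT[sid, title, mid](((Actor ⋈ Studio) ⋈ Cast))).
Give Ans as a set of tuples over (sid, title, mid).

Natural join on role: {(Delta, 14, 1, Omega, 1981), (Delta, 14, 1, Omega, 1990), (Delta, 14, 1, Omega, 1992), (Delta, 14, 1, Omega, 1994), (Delta, 14, 1, Omega, 1996), (Delta, 14, 1, Omega, 2003), (Delta, 14, 1, Omega, 2024), (Delta, 20, 11, Lyra, 1981), (Delta, 20, 11, Lyra, 1990), (Delta, 20, 11, Lyra, 1992), (Delta, 20, 11, Lyra, 1994), (Delta, 20, 11, Lyra, 1996), (Delta, 20, 11, Lyra, 2003), (Delta, 20, 11, Lyra, 2024), (Delta, 28, 34, Alpha, 1981), (Delta, 28, 34, Alpha, 1990), (Delta, 28, 34, Alpha, 1992), (Delta, 28, 34, Alpha, 1994), (Delta, 28, 34, Alpha, 1996), (Delta, 28, 34, Alpha, 2003), (Delta, 28, 34, Alpha, 2024), (Delta, 29, 40, Zephyr, 1981), (Delta, 29, 40, Zephyr, 1990), (Delta, 29, 40, Zephyr, 1992), (Delta, 29, 40, Zephyr, 1994), (Delta, 29, 40, Zephyr, 1996), (Delta, 29, 40, Zephyr, 2003), (Delta, 29, 40, Zephyr, 2024), (Delta, 9, 38, Nova, 1981), (Delta, 9, 38, Nova, 1990), (Delta, 9, 38, Nova, 1992), (Delta, 9, 38, Nova, 1994), (Delta, 9, 38, Nova, 1996), (Delta, 9, 38, Nova, 2003), (Delta, 9, 38, Nova, 2024), (Zephyr, 24, 30, Vega, 2012), (Zephyr, 29, 35, Orion, 2012), (Zephyr, 3, 40, Beta, 2012)}
Natural join on sid: {(Delta, 14, 1, Omega, 1981, Quin), (Delta, 14, 1, Omega, 1981, Xia), (Delta, 14, 1, Omega, 1990, Quin), (Delta, 14, 1, Omega, 1990, Xia), (Delta, 14, 1, Omega, 1992, Quin), (Delta, 14, 1, Omega, 1992, Xia), (Delta, 14, 1, Omega, 1994, Quin), (Delta, 14, 1, Omega, 1994, Xia), (Delta, 14, 1, Omega, 1996, Quin), (Delta, 14, 1, Omega, 1996, Xia), (Delta, 14, 1, Omega, 2003, Quin), (Delta, 14, 1, Omega, 2003, Xia), (Delta, 14, 1, Omega, 2024, Quin), (Delta, 14, 1, Omega, 2024, Xia), (Delta, 20, 11, Lyra, 1981, Cal), (Delta, 20, 11, Lyra, 1990, Cal), (Delta, 20, 11, Lyra, 1992, Cal), (Delta, 20, 11, Lyra, 1994, Cal), (Delta, 20, 11, Lyra, 1996, Cal), (Delta, 20, 11, Lyra, 2003, Cal), (Delta, 20, 11, Lyra, 2024, Cal), (Delta, 28, 34, Alpha, 1981, Bo), (Delta, 28, 34, Alpha, 1990, Bo), (Delta, 28, 34, Alpha, 1992, Bo), (Delta, 28, 34, Alpha, 1994, Bo), (Delta, 28, 34, Alpha, 1996, Bo), (Delta, 28, 34, Alpha, 2003, Bo), (Delta, 28, 34, Alpha, 2024, Bo), (Delta, 29, 40, Zephyr, 1981, Gus), (Delta, 29, 40, Zephyr, 1990, Gus), (Delta, 29, 40, Zephyr, 1992, Gus), (Delta, 29, 40, Zephyr, 1994, Gus), (Delta, 29, 40, Zephyr, 1996, Gus), (Delta, 29, 40, Zephyr, 2003, Gus), (Delta, 29, 40, Zephyr, 2024, Gus), (Delta, 9, 38, Nova, 1981, Ivy), (Delta, 9, 38, Nova, 1990, Ivy), (Delta, 9, 38, Nova, 1992, Ivy), (Delta, 9, 38, Nova, 1994, Ivy), (Delta, 9, 38, Nova, 1996, Ivy), (Delta, 9, 38, Nova, 2003, Ivy), (Delta, 9, 38, Nova, 2024, Ivy), (Zephyr, 29, 35, Orion, 2012, Gus)}
π[sid, title, mid]: project onto (sid, title, mid) (37 duplicate(s) eliminated) → {(14, Omega, 1), (20, Lyra, 11), (28, Alpha, 34), (29, Orion, 35), (29, Zephyr, 40), (9, Nova, 38)}
Selection sid >= 14: {(14, Omega, 1), (20, Lyra, 11), (28, Alpha, 34), (29, Orion, 35), (29, Zephyr, 40)}

{(14, Omega, 1), (20, Lyra, 11), (28, Alpha, 34), (29, Orion, 35), (29, Zephyr, 40)}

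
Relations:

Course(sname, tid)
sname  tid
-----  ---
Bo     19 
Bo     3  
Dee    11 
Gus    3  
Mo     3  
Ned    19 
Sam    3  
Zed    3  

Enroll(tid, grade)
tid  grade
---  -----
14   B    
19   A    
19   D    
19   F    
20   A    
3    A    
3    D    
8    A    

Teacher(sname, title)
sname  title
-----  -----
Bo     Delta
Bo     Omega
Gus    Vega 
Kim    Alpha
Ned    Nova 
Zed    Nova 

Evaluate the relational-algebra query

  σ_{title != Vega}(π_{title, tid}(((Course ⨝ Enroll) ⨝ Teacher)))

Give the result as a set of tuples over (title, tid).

{(Delta, 19), (Delta, 3), (Nova, 19), (Nova, 3), (Omega, 19), (Omega, 3)}

Joining Course and Enroll on tid yields {(Bo, 19, A), (Bo, 19, D), (Bo, 19, F), (Bo, 3, A), (Bo, 3, D), (Gus, 3, A), (Gus, 3, D), (Mo, 3, A), (Mo, 3, D), (Ned, 19, A), (Ned, 19, D), (Ned, 19, F), (Sam, 3, A), (Sam, 3, D), (Zed, 3, A), (Zed, 3, D)}.
Joining (Course ⨝ Enroll) and Teacher on sname yields {(Bo, 19, A, Delta), (Bo, 19, A, Omega), (Bo, 19, D, Delta), (Bo, 19, D, Omega), (Bo, 19, F, Delta), (Bo, 19, F, Omega), (Bo, 3, A, Delta), (Bo, 3, A, Omega), (Bo, 3, D, Delta), (Bo, 3, D, Omega), (Gus, 3, A, Vega), (Gus, 3, D, Vega), (Ned, 19, A, Nova), (Ned, 19, D, Nova), (Ned, 19, F, Nova), (Zed, 3, A, Nova), (Zed, 3, D, Nova)}.
π_{title, tid} gives {(Delta, 19), (Delta, 3), (Nova, 19), (Nova, 3), (Omega, 19), (Omega, 3), (Vega, 3)} (10 duplicate(s) eliminated).
Filtering on title != Vega leaves {(Delta, 19), (Delta, 3), (Nova, 19), (Nova, 3), (Omega, 19), (Omega, 3)}.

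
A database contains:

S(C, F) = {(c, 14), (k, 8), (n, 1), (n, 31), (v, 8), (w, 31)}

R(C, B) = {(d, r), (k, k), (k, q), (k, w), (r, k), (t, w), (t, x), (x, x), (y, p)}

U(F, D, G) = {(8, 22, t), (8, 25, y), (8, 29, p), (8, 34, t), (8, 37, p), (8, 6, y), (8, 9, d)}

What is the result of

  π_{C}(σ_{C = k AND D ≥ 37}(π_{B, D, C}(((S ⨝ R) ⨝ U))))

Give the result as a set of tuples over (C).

{k}

Natural join on C: {(k, 8, k), (k, 8, q), (k, 8, w)}
Natural join on F: {(k, 8, k, 22, t), (k, 8, k, 25, y), (k, 8, k, 29, p), (k, 8, k, 34, t), (k, 8, k, 37, p), (k, 8, k, 6, y), (k, 8, k, 9, d), (k, 8, q, 22, t), (k, 8, q, 25, y), (k, 8, q, 29, p), (k, 8, q, 34, t), (k, 8, q, 37, p), (k, 8, q, 6, y), (k, 8, q, 9, d), (k, 8, w, 22, t), (k, 8, w, 25, y), (k, 8, w, 29, p), (k, 8, w, 34, t), (k, 8, w, 37, p), (k, 8, w, 6, y), (k, 8, w, 9, d)}
Projecting to B, D, C: {(k, 22, k), (k, 25, k), (k, 29, k), (k, 34, k), (k, 37, k), (k, 6, k), (k, 9, k), (q, 22, k), (q, 25, k), (q, 29, k), (q, 34, k), (q, 37, k), (q, 6, k), (q, 9, k), (w, 22, k), (w, 25, k), (w, 29, k), (w, 34, k), (w, 37, k), (w, 6, k), (w, 9, k)}
σ[C = k AND D ≥ 37]: keep tuples satisfying C = k AND D ≥ 37 → {(k, 37, k), (q, 37, k), (w, 37, k)}
Projecting to C (2 duplicate(s) eliminated): {k}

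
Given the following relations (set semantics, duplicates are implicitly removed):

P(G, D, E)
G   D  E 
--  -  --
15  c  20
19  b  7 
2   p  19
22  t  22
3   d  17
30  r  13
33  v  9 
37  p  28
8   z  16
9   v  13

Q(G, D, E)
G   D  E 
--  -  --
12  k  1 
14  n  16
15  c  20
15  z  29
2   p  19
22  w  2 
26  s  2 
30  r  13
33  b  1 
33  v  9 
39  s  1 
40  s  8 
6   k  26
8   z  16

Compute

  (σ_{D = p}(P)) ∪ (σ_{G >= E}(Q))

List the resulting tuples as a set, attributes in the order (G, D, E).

{(12, k, 1), (2, p, 19), (22, w, 2), (26, s, 2), (30, r, 13), (33, b, 1), (33, v, 9), (37, p, 28), (39, s, 1), (40, s, 8)}

Selection D = p: {(2, p, 19), (37, p, 28)}
Selection G >= E: {(12, k, 1), (22, w, 2), (26, s, 2), (30, r, 13), (33, b, 1), (33, v, 9), (39, s, 1), (40, s, 8)}
Set union of the two operands is {(12, k, 1), (2, p, 19), (22, w, 2), (26, s, 2), (30, r, 13), (33, b, 1), (33, v, 9), (37, p, 28), (39, s, 1), (40, s, 8)}.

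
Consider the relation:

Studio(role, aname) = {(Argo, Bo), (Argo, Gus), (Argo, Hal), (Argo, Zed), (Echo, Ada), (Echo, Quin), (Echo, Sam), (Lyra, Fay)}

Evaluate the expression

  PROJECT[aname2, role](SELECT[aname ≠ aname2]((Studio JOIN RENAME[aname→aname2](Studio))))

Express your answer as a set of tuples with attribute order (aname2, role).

{(Ada, Echo), (Bo, Argo), (Gus, Argo), (Hal, Argo), (Quin, Echo), (Sam, Echo), (Zed, Argo)}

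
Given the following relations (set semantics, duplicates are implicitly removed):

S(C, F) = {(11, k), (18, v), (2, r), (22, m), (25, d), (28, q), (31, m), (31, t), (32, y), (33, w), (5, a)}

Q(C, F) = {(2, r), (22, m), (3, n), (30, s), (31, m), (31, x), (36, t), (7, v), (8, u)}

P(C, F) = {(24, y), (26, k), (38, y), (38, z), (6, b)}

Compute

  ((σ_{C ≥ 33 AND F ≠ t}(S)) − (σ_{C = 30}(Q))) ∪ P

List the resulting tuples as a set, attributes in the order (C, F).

{(24, y), (26, k), (33, w), (38, y), (38, z), (6, b)}

Filtering on C ≥ 33 AND F ≠ t leaves {(33, w)}.
Filtering on C = 30 leaves {(30, s)}.
Set difference of the two operands is {(33, w)}.
Set union of the two operands is {(24, y), (26, k), (33, w), (38, y), (38, z), (6, b)}.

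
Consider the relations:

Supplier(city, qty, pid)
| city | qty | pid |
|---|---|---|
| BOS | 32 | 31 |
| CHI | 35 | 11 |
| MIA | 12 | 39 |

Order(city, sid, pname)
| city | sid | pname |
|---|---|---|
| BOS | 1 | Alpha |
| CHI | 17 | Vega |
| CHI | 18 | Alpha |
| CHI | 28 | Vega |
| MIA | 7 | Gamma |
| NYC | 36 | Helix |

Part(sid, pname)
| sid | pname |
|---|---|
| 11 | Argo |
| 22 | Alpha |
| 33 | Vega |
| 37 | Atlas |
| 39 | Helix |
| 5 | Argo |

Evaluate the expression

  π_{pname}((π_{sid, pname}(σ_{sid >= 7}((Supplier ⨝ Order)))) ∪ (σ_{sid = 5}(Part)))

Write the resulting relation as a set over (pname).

Supplier ⋈ Order (natural join on city): {(BOS, 32, 31, 1, Alpha), (CHI, 35, 11, 17, Vega), (CHI, 35, 11, 18, Alpha), (CHI, 35, 11, 28, Vega), (MIA, 12, 39, 7, Gamma)}
Apply σ_{sid >= 7}; surviving tuples: {(CHI, 35, 11, 17, Vega), (CHI, 35, 11, 18, Alpha), (CHI, 35, 11, 28, Vega), (MIA, 12, 39, 7, Gamma)}
π[sid, pname]: project onto (sid, pname) → {(17, Vega), (18, Alpha), (28, Vega), (7, Gamma)}
Apply σ_{sid = 5}; surviving tuples: {(5, Argo)}
Taking the union: {(17, Vega), (18, Alpha), (28, Vega), (5, Argo), (7, Gamma)}
π[pname]: project onto (pname) (1 duplicate(s) eliminated) → {Alpha, Argo, Gamma, Vega}

{Alpha, Argo, Gamma, Vega}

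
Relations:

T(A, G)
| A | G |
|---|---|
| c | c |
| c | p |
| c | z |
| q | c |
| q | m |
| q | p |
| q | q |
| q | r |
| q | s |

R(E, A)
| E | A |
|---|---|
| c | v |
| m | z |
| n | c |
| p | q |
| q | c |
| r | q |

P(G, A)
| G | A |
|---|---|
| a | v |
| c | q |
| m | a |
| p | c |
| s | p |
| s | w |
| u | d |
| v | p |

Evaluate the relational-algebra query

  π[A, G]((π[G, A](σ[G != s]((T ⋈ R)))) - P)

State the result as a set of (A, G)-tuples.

{(c, c), (c, z), (q, m), (q, p), (q, q), (q, r)}

Joining T and R on A yields {(c, c, n), (c, c, q), (c, p, n), (c, p, q), (c, z, n), (c, z, q), (q, c, p), (q, c, r), (q, m, p), (q, m, r), (q, p, p), (q, p, r), (q, q, p), (q, q, r), (q, r, p), (q, r, r), (q, s, p), (q, s, r)}.
Filtering on G != s leaves {(c, c, n), (c, c, q), (c, p, n), (c, p, q), (c, z, n), (c, z, q), (q, c, p), (q, c, r), (q, m, p), (q, m, r), (q, p, p), (q, p, r), (q, q, p), (q, q, r), (q, r, p), (q, r, r)}.
π[G, A]: project onto (G, A) (8 duplicate(s) eliminated) → {(c, c), (c, q), (m, q), (p, c), (p, q), (q, q), (r, q), (z, c)}
Set difference of the two operands is {(c, c), (m, q), (p, q), (q, q), (r, q), (z, c)}.
π[A, G]: project onto (A, G) → {(c, c), (c, z), (q, m), (q, p), (q, q), (q, r)}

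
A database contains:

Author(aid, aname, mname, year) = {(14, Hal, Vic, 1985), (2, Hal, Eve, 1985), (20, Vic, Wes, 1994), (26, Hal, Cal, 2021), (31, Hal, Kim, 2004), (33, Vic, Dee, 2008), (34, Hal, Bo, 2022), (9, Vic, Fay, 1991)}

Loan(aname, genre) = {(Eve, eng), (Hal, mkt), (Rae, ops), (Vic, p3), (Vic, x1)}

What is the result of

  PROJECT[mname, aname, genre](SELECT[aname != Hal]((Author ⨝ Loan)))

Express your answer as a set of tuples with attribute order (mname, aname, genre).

{(Dee, Vic, p3), (Dee, Vic, x1), (Fay, Vic, p3), (Fay, Vic, x1), (Wes, Vic, p3), (Wes, Vic, x1)}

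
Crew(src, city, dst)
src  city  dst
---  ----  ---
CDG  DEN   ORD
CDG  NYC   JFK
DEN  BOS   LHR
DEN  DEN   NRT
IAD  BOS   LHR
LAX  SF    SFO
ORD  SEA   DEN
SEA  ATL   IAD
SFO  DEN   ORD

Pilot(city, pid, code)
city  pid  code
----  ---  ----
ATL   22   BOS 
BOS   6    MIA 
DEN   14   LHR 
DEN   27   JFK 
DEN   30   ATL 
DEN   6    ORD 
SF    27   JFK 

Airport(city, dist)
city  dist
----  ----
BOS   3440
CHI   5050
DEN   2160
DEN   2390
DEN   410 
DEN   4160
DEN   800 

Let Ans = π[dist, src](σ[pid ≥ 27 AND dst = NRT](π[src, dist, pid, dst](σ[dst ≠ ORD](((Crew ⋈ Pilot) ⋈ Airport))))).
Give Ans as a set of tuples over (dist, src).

Crew ⋈ Pilot (natural join on city): {(CDG, DEN, ORD, 14, LHR), (CDG, DEN, ORD, 27, JFK), (CDG, DEN, ORD, 30, ATL), (CDG, DEN, ORD, 6, ORD), (DEN, BOS, LHR, 6, MIA), (DEN, DEN, NRT, 14, LHR), (DEN, DEN, NRT, 27, JFK), (DEN, DEN, NRT, 30, ATL), (DEN, DEN, NRT, 6, ORD), (IAD, BOS, LHR, 6, MIA), (LAX, SF, SFO, 27, JFK), (SEA, ATL, IAD, 22, BOS), (SFO, DEN, ORD, 14, LHR), (SFO, DEN, ORD, 27, JFK), (SFO, DEN, ORD, 30, ATL), (SFO, DEN, ORD, 6, ORD)}
(Crew ⋈ Pilot) ⋈ Airport (natural join on city): {(CDG, DEN, ORD, 14, LHR, 2160), (CDG, DEN, ORD, 14, LHR, 2390), (CDG, DEN, ORD, 14, LHR, 410), (CDG, DEN, ORD, 14, LHR, 4160), (CDG, DEN, ORD, 14, LHR, 800), (CDG, DEN, ORD, 27, JFK, 2160), (CDG, DEN, ORD, 27, JFK, 2390), (CDG, DEN, ORD, 27, JFK, 410), (CDG, DEN, ORD, 27, JFK, 4160), (CDG, DEN, ORD, 27, JFK, 800), (CDG, DEN, ORD, 30, ATL, 2160), (CDG, DEN, ORD, 30, ATL, 2390), (CDG, DEN, ORD, 30, ATL, 410), (CDG, DEN, ORD, 30, ATL, 4160), (CDG, DEN, ORD, 30, ATL, 800), (CDG, DEN, ORD, 6, ORD, 2160), (CDG, DEN, ORD, 6, ORD, 2390), (CDG, DEN, ORD, 6, ORD, 410), (CDG, DEN, ORD, 6, ORD, 4160), (CDG, DEN, ORD, 6, ORD, 800), (DEN, BOS, LHR, 6, MIA, 3440), (DEN, DEN, NRT, 14, LHR, 2160), (DEN, DEN, NRT, 14, LHR, 2390), (DEN, DEN, NRT, 14, LHR, 410), (DEN, DEN, NRT, 14, LHR, 4160), (DEN, DEN, NRT, 14, LHR, 800), (DEN, DEN, NRT, 27, JFK, 2160), (DEN, DEN, NRT, 27, JFK, 2390), (DEN, DEN, NRT, 27, JFK, 410), (DEN, DEN, NRT, 27, JFK, 4160), (DEN, DEN, NRT, 27, JFK, 800), (DEN, DEN, NRT, 30, ATL, 2160), (DEN, DEN, NRT, 30, ATL, 2390), (DEN, DEN, NRT, 30, ATL, 410), (DEN, DEN, NRT, 30, ATL, 4160), (DEN, DEN, NRT, 30, ATL, 800), (DEN, DEN, NRT, 6, ORD, 2160), (DEN, DEN, NRT, 6, ORD, 2390), (DEN, DEN, NRT, 6, ORD, 410), (DEN, DEN, NRT, 6, ORD, 4160), (DEN, DEN, NRT, 6, ORD, 800), (IAD, BOS, LHR, 6, MIA, 3440), (SFO, DEN, ORD, 14, LHR, 2160), (SFO, DEN, ORD, 14, LHR, 2390), (SFO, DEN, ORD, 14, LHR, 410), (SFO, DEN, ORD, 14, LHR, 4160), (SFO, DEN, ORD, 14, LHR, 800), (SFO, DEN, ORD, 27, JFK, 2160), (SFO, DEN, ORD, 27, JFK, 2390), (SFO, DEN, ORD, 27, JFK, 410), (SFO, DEN, ORD, 27, JFK, 4160), (SFO, DEN, ORD, 27, JFK, 800), (SFO, DEN, ORD, 30, ATL, 2160), (SFO, DEN, ORD, 30, ATL, 2390), (SFO, DEN, ORD, 30, ATL, 410), (SFO, DEN, ORD, 30, ATL, 4160), (SFO, DEN, ORD, 30, ATL, 800), (SFO, DEN, ORD, 6, ORD, 2160), (SFO, DEN, ORD, 6, ORD, 2390), (SFO, DEN, ORD, 6, ORD, 410), (SFO, DEN, ORD, 6, ORD, 4160), (SFO, DEN, ORD, 6, ORD, 800)}
Selection dst ≠ ORD: {(DEN, BOS, LHR, 6, MIA, 3440), (DEN, DEN, NRT, 14, LHR, 2160), (DEN, DEN, NRT, 14, LHR, 2390), (DEN, DEN, NRT, 14, LHR, 410), (DEN, DEN, NRT, 14, LHR, 4160), (DEN, DEN, NRT, 14, LHR, 800), (DEN, DEN, NRT, 27, JFK, 2160), (DEN, DEN, NRT, 27, JFK, 2390), (DEN, DEN, NRT, 27, JFK, 410), (DEN, DEN, NRT, 27, JFK, 4160), (DEN, DEN, NRT, 27, JFK, 800), (DEN, DEN, NRT, 30, ATL, 2160), (DEN, DEN, NRT, 30, ATL, 2390), (DEN, DEN, NRT, 30, ATL, 410), (DEN, DEN, NRT, 30, ATL, 4160), (DEN, DEN, NRT, 30, ATL, 800), (DEN, DEN, NRT, 6, ORD, 2160), (DEN, DEN, NRT, 6, ORD, 2390), (DEN, DEN, NRT, 6, ORD, 410), (DEN, DEN, NRT, 6, ORD, 4160), (DEN, DEN, NRT, 6, ORD, 800), (IAD, BOS, LHR, 6, MIA, 3440)}
π[src, dist, pid, dst]: project onto (src, dist, pid, dst) → {(DEN, 2160, 14, NRT), (DEN, 2160, 27, NRT), (DEN, 2160, 30, NRT), (DEN, 2160, 6, NRT), (DEN, 2390, 14, NRT), (DEN, 2390, 27, NRT), (DEN, 2390, 30, NRT), (DEN, 2390, 6, NRT), (DEN, 3440, 6, LHR), (DEN, 410, 14, NRT), (DEN, 410, 27, NRT), (DEN, 410, 30, NRT), (DEN, 410, 6, NRT), (DEN, 4160, 14, NRT), (DEN, 4160, 27, NRT), (DEN, 4160, 30, NRT), (DEN, 4160, 6, NRT), (DEN, 800, 14, NRT), (DEN, 800, 27, NRT), (DEN, 800, 30, NRT), (DEN, 800, 6, NRT), (IAD, 3440, 6, LHR)}
Selection pid ≥ 27 AND dst = NRT: {(DEN, 2160, 27, NRT), (DEN, 2160, 30, NRT), (DEN, 2390, 27, NRT), (DEN, 2390, 30, NRT), (DEN, 410, 27, NRT), (DEN, 410, 30, NRT), (DEN, 4160, 27, NRT), (DEN, 4160, 30, NRT), (DEN, 800, 27, NRT), (DEN, 800, 30, NRT)}
π[dist, src]: project onto (dist, src) (5 duplicate(s) eliminated) → {(2160, DEN), (2390, DEN), (410, DEN), (4160, DEN), (800, DEN)}

{(2160, DEN), (2390, DEN), (410, DEN), (4160, DEN), (800, DEN)}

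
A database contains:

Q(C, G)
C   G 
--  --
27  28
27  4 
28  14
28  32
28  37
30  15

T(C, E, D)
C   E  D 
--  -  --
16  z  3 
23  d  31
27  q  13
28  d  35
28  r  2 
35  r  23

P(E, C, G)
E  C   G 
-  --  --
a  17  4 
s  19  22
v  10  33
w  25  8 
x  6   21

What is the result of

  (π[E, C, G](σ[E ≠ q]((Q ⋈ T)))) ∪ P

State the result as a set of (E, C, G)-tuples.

{(a, 17, 4), (d, 28, 14), (d, 28, 32), (d, 28, 37), (r, 28, 14), (r, 28, 32), (r, 28, 37), (s, 19, 22), (v, 10, 33), (w, 25, 8), (x, 6, 21)}

Q ⋈ T (natural join on C): {(27, 28, q, 13), (27, 4, q, 13), (28, 14, d, 35), (28, 14, r, 2), (28, 32, d, 35), (28, 32, r, 2), (28, 37, d, 35), (28, 37, r, 2)}
Selection E ≠ q: {(28, 14, d, 35), (28, 14, r, 2), (28, 32, d, 35), (28, 32, r, 2), (28, 37, d, 35), (28, 37, r, 2)}
π[E, C, G]: project onto (E, C, G) → {(d, 28, 14), (d, 28, 32), (d, 28, 37), (r, 28, 14), (r, 28, 32), (r, 28, 37)}
Taking the union: {(a, 17, 4), (d, 28, 14), (d, 28, 32), (d, 28, 37), (r, 28, 14), (r, 28, 32), (r, 28, 37), (s, 19, 22), (v, 10, 33), (w, 25, 8), (x, 6, 21)}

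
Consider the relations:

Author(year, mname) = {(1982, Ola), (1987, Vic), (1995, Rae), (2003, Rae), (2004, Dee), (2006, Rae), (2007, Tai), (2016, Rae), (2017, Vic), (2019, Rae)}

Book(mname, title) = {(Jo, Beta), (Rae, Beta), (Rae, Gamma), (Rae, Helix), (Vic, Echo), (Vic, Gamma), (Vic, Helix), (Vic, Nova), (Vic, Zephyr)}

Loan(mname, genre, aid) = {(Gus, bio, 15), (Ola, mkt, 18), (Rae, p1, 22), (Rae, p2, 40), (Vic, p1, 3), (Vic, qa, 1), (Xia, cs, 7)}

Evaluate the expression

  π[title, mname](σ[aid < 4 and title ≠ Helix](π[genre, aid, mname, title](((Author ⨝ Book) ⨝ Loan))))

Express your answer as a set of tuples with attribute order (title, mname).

{(Echo, Vic), (Gamma, Vic), (Nova, Vic), (Zephyr, Vic)}

Author ⋈ Book (natural join on mname): {(1987, Vic, Echo), (1987, Vic, Gamma), (1987, Vic, Helix), (1987, Vic, Nova), (1987, Vic, Zephyr), (1995, Rae, Beta), (1995, Rae, Gamma), (1995, Rae, Helix), (2003, Rae, Beta), (2003, Rae, Gamma), (2003, Rae, Helix), (2006, Rae, Beta), (2006, Rae, Gamma), (2006, Rae, Helix), (2016, Rae, Beta), (2016, Rae, Gamma), (2016, Rae, Helix), (2017, Vic, Echo), (2017, Vic, Gamma), (2017, Vic, Helix), (2017, Vic, Nova), (2017, Vic, Zephyr), (2019, Rae, Beta), (2019, Rae, Gamma), (2019, Rae, Helix)}
(Author ⨝ Book) ⋈ Loan (natural join on mname): {(1987, Vic, Echo, p1, 3), (1987, Vic, Echo, qa, 1), (1987, Vic, Gamma, p1, 3), (1987, Vic, Gamma, qa, 1), (1987, Vic, Helix, p1, 3), (1987, Vic, Helix, qa, 1), (1987, Vic, Nova, p1, 3), (1987, Vic, Nova, qa, 1), (1987, Vic, Zephyr, p1, 3), (1987, Vic, Zephyr, qa, 1), (1995, Rae, Beta, p1, 22), (1995, Rae, Beta, p2, 40), (1995, Rae, Gamma, p1, 22), (1995, Rae, Gamma, p2, 40), (1995, Rae, Helix, p1, 22), (1995, Rae, Helix, p2, 40), (2003, Rae, Beta, p1, 22), (2003, Rae, Beta, p2, 40), (2003, Rae, Gamma, p1, 22), (2003, Rae, Gamma, p2, 40), (2003, Rae, Helix, p1, 22), (2003, Rae, Helix, p2, 40), (2006, Rae, Beta, p1, 22), (2006, Rae, Beta, p2, 40), (2006, Rae, Gamma, p1, 22), (2006, Rae, Gamma, p2, 40), (2006, Rae, Helix, p1, 22), (2006, Rae, Helix, p2, 40), (2016, Rae, Beta, p1, 22), (2016, Rae, Beta, p2, 40), (2016, Rae, Gamma, p1, 22), (2016, Rae, Gamma, p2, 40), (2016, Rae, Helix, p1, 22), (2016, Rae, Helix, p2, 40), (2017, Vic, Echo, p1, 3), (2017, Vic, Echo, qa, 1), (2017, Vic, Gamma, p1, 3), (2017, Vic, Gamma, qa, 1), (2017, Vic, Helix, p1, 3), (2017, Vic, Helix, qa, 1), (2017, Vic, Nova, p1, 3), (2017, Vic, Nova, qa, 1), (2017, Vic, Zephyr, p1, 3), (2017, Vic, Zephyr, qa, 1), (2019, Rae, Beta, p1, 22), (2019, Rae, Beta, p2, 40), (2019, Rae, Gamma, p1, 22), (2019, Rae, Gamma, p2, 40), (2019, Rae, Helix, p1, 22), (2019, Rae, Helix, p2, 40)}
Projecting to genre, aid, mname, title (34 duplicate(s) eliminated): {(p1, 22, Rae, Beta), (p1, 22, Rae, Gamma), (p1, 22, Rae, Helix), (p1, 3, Vic, Echo), (p1, 3, Vic, Gamma), (p1, 3, Vic, Helix), (p1, 3, Vic, Nova), (p1, 3, Vic, Zephyr), (p2, 40, Rae, Beta), (p2, 40, Rae, Gamma), (p2, 40, Rae, Helix), (qa, 1, Vic, Echo), (qa, 1, Vic, Gamma), (qa, 1, Vic, Helix), (qa, 1, Vic, Nova), (qa, 1, Vic, Zephyr)}
σ[aid < 4 and title ≠ Helix]: keep tuples satisfying aid < 4 and title ≠ Helix → {(p1, 3, Vic, Echo), (p1, 3, Vic, Gamma), (p1, 3, Vic, Nova), (p1, 3, Vic, Zephyr), (qa, 1, Vic, Echo), (qa, 1, Vic, Gamma), (qa, 1, Vic, Nova), (qa, 1, Vic, Zephyr)}
Projecting to title, mname (4 duplicate(s) eliminated): {(Echo, Vic), (Gamma, Vic), (Nova, Vic), (Zephyr, Vic)}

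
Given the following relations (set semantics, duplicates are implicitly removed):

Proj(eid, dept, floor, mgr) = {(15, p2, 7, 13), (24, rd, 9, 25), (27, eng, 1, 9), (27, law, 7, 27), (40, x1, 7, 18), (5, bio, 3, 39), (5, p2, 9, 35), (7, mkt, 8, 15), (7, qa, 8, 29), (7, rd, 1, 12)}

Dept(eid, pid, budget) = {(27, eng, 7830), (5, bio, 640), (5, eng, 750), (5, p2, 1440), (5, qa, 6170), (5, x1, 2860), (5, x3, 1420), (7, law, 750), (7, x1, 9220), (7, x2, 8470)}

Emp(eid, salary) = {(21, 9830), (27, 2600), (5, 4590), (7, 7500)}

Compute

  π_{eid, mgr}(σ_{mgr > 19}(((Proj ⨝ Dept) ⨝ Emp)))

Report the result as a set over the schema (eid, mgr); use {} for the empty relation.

Joining Proj and Dept on eid yields {(27, eng, 1, 9, eng, 7830), (27, law, 7, 27, eng, 7830), (5, bio, 3, 39, bio, 640), (5, bio, 3, 39, eng, 750), (5, bio, 3, 39, p2, 1440), (5, bio, 3, 39, qa, 6170), (5, bio, 3, 39, x1, 2860), (5, bio, 3, 39, x3, 1420), (5, p2, 9, 35, bio, 640), (5, p2, 9, 35, eng, 750), (5, p2, 9, 35, p2, 1440), (5, p2, 9, 35, qa, 6170), (5, p2, 9, 35, x1, 2860), (5, p2, 9, 35, x3, 1420), (7, mkt, 8, 15, law, 750), (7, mkt, 8, 15, x1, 9220), (7, mkt, 8, 15, x2, 8470), (7, qa, 8, 29, law, 750), (7, qa, 8, 29, x1, 9220), (7, qa, 8, 29, x2, 8470), (7, rd, 1, 12, law, 750), (7, rd, 1, 12, x1, 9220), (7, rd, 1, 12, x2, 8470)}.
Joining (Proj ⨝ Dept) and Emp on eid yields {(27, eng, 1, 9, eng, 7830, 2600), (27, law, 7, 27, eng, 7830, 2600), (5, bio, 3, 39, bio, 640, 4590), (5, bio, 3, 39, eng, 750, 4590), (5, bio, 3, 39, p2, 1440, 4590), (5, bio, 3, 39, qa, 6170, 4590), (5, bio, 3, 39, x1, 2860, 4590), (5, bio, 3, 39, x3, 1420, 4590), (5, p2, 9, 35, bio, 640, 4590), (5, p2, 9, 35, eng, 750, 4590), (5, p2, 9, 35, p2, 1440, 4590), (5, p2, 9, 35, qa, 6170, 4590), (5, p2, 9, 35, x1, 2860, 4590), (5, p2, 9, 35, x3, 1420, 4590), (7, mkt, 8, 15, law, 750, 7500), (7, mkt, 8, 15, x1, 9220, 7500), (7, mkt, 8, 15, x2, 8470, 7500), (7, qa, 8, 29, law, 750, 7500), (7, qa, 8, 29, x1, 9220, 7500), (7, qa, 8, 29, x2, 8470, 7500), (7, rd, 1, 12, law, 750, 7500), (7, rd, 1, 12, x1, 9220, 7500), (7, rd, 1, 12, x2, 8470, 7500)}.
Filtering on mgr > 19 leaves {(27, law, 7, 27, eng, 7830, 2600), (5, bio, 3, 39, bio, 640, 4590), (5, bio, 3, 39, eng, 750, 4590), (5, bio, 3, 39, p2, 1440, 4590), (5, bio, 3, 39, qa, 6170, 4590), (5, bio, 3, 39, x1, 2860, 4590), (5, bio, 3, 39, x3, 1420, 4590), (5, p2, 9, 35, bio, 640, 4590), (5, p2, 9, 35, eng, 750, 4590), (5, p2, 9, 35, p2, 1440, 4590), (5, p2, 9, 35, qa, 6170, 4590), (5, p2, 9, 35, x1, 2860, 4590), (5, p2, 9, 35, x3, 1420, 4590), (7, qa, 8, 29, law, 750, 7500), (7, qa, 8, 29, x1, 9220, 7500), (7, qa, 8, 29, x2, 8470, 7500)}.
Projecting to eid, mgr (12 duplicate(s) eliminated): {(27, 27), (5, 35), (5, 39), (7, 29)}

{(27, 27), (5, 35), (5, 39), (7, 29)}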